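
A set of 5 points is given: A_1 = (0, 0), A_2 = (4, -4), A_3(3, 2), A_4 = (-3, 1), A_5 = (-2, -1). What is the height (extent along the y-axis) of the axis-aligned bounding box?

6

max y = 2, min y = -4, so height = 6.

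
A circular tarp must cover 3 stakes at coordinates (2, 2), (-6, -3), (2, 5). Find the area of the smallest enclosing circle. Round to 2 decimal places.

Call the three points A, B, C in the order given.
Side lengths²: AB² = 89, AC² = 9, BC² = 128.
Since BC² = 128 ≥ 89 + 9 = 98, the angle opposite BC is not acute, so the smallest enclosing circle has BC as diameter.
Centre = midpoint of BC = (-2, 1), r² = 128/4 = 32.
Area = π·r² = π·32 ≈ 100.53.

100.53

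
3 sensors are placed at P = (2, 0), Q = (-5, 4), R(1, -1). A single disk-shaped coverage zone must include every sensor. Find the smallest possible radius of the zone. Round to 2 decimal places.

4.03

Side lengths²: PQ² = 65, PR² = 2, QR² = 61.
Since PQ² = 65 ≥ 61 + 2 = 63, the angle opposite PQ is not acute, so the smallest enclosing circle has PQ as diameter.
Centre = midpoint of PQ = (-1.5, 2), r² = 65/4 = 16.25.
r = √(16.25) ≈ 4.03.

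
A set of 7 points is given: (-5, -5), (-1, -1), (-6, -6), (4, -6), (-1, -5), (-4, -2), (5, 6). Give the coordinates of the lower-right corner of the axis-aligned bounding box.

(5, -6)

x-range [-6, 5], y-range [-6, 6].
The lower-right corner is (5, -6).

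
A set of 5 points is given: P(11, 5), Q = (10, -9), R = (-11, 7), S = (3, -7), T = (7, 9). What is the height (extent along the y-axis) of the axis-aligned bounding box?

max y = 9, min y = -9, so height = 18.

18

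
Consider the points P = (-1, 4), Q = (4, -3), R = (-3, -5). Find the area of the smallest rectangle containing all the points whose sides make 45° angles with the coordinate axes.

66

In coordinates u = x + y, v = x − y the rectangle is axis-aligned; the map (x,y)→(u,v) scales areas by 2.
u-values: 3, 1, -8; range = 3 − (-8) = 11.
v-values: -5, 7, 2; range = 7 − (-5) = 12.
Area = (11 × 12) / 2 = 66.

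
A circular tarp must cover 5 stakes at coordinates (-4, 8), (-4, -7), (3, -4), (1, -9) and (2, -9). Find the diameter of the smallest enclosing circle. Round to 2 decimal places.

The minimum enclosing circle of a finite set is fixed by two of the points (as a diameter) or three (as a circumcircle).
The farthest pair is (-4, 8)–(2, -9) with squared distance 325. The circle on this segment as diameter has centre (-1, -0.5) and r² = 325/4 = 81.25.
Check (-4, -7): distance² to centre = 51.25 ≤ 81.25, so it lies inside.
All remaining points lie in this disk, and no smaller disk contains both endpoints, so this is the minimum enclosing circle.
Diameter = 2r = 2√(81.25) ≈ 18.03.

18.03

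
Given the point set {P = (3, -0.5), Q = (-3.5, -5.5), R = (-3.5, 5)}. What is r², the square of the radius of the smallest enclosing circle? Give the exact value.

39005/1352

Side lengths²: PQ² = 67.25, PR² = 72.5, QR² = 110.25.
Since QR² = 110.25 < 72.5 + 67.25 = 139.75, the triangle is acute, so the smallest enclosing circle is the circumcircle.
Circumcentre = (-123/52, -0.25), r² = 39005/1352.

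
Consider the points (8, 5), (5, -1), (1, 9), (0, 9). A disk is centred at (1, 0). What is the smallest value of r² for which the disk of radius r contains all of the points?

The required radius is the distance from (1, 0) to the farthest point.
Squared distances: 74, 17, 81, 82.
Maximum is 82, attained at (0, 9).

82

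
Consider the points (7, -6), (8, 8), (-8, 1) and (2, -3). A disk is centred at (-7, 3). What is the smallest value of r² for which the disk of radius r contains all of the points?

The required radius is the distance from (-7, 3) to the farthest point.
Squared distances: 277, 250, 5, 117.
Maximum is 277, attained at (7, -6).

277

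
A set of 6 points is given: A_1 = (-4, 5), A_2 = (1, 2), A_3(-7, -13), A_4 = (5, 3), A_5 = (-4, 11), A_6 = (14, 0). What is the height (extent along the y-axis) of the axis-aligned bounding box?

max y = 11, min y = -13, so height = 24.

24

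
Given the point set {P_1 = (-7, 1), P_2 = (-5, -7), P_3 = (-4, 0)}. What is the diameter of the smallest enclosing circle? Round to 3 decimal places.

Side lengths²: P_1P_2² = 68, P_1P_3² = 10, P_2P_3² = 50.
Since P_1P_2² = 68 ≥ 50 + 10 = 60, the angle opposite P_1P_2 is not acute, so the smallest enclosing circle has P_1P_2 as diameter.
Centre = midpoint of P_1P_2 = (-6, -3), r² = 68/4 = 17.
Diameter = 2r = 2√17 ≈ 8.246.

8.246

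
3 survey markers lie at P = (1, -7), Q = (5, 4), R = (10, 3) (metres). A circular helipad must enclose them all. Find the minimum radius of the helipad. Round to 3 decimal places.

Side lengths²: PQ² = 137, PR² = 181, QR² = 26.
Since PR² = 181 ≥ 137 + 26 = 163, the angle opposite PR is not acute, so the smallest enclosing circle has PR as diameter.
Centre = midpoint of PR = (5.5, -2), r² = 181/4 = 45.25.
r = √(45.25) ≈ 6.727.

6.727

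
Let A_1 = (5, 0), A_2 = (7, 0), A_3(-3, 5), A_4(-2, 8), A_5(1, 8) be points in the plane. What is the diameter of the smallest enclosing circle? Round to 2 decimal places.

A smallest enclosing disk is always determined by at most three of the input points on its boundary.
The farthest pair is A_2–A_4 with squared distance 145. The circle on this segment as diameter has centre (2.5, 4) and r² = 145/4 = 36.25.
Check A_1: distance² to centre = 22.25 ≤ 36.25, so it lies inside.
All remaining points lie in this disk, and no smaller disk contains both endpoints, so this is the minimum enclosing circle.
Diameter = 2r = 2√(36.25) ≈ 12.04.

12.04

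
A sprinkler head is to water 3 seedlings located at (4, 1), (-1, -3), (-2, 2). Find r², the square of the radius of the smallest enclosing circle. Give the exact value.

Call the three points A, B, C in the order given.
Side lengths²: AB² = 41, AC² = 37, BC² = 26.
Since AB² = 41 < 37 + 26 = 63, the triangle is acute, so the smallest enclosing circle is the circumcircle.
Circumcentre = (43/58, -3/58), r² = 19721/1682.

19721/1682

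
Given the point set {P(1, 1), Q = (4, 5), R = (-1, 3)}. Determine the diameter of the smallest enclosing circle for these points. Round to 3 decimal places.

5.440

Side lengths²: PQ² = 25, PR² = 8, QR² = 29.
Since QR² = 29 < 25 + 8 = 33, the triangle is acute, so the smallest enclosing circle is the circumcircle.
Circumcentre = (23/14, 51/14), r² = 725/98.
Diameter = 2r = 2√(725/98) ≈ 5.440.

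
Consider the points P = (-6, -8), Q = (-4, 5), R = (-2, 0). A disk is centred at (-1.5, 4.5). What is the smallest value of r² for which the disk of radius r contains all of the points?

The required radius is the distance from (-1.5, 4.5) to the farthest point.
Squared distances: 176.5, 6.5, 20.5.
Maximum is 176.5, attained at P.

176.5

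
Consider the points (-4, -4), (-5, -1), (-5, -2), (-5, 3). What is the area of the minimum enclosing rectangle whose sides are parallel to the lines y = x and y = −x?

24

In coordinates u = x + y, v = x − y the rectangle is axis-aligned; the map (x,y)→(u,v) scales areas by 2.
u-values: -8, -6, -7, -2; range = -2 − (-8) = 6.
v-values: 0, -4, -3, -8; range = 0 − (-8) = 8.
Area = (6 × 8) / 2 = 24.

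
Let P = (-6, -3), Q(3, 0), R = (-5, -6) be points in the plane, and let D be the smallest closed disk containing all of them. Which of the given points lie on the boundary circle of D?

P, Q, R

Side lengths²: PQ² = 90, PR² = 10, QR² = 100.
Since QR² = 100 ≥ 90 + 10 = 100, the angle opposite QR is not acute, so the smallest enclosing circle has QR as diameter.
Centre = midpoint of QR = (-1, -3), r² = 100/4 = 25.
The points at distance exactly r from the centre are P, Q, R — 3 points.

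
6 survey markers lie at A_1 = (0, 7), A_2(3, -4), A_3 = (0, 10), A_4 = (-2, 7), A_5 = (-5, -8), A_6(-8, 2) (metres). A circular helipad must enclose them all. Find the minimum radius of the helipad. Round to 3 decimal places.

9.341

A smallest enclosing disk is always determined by at most three of the input points on its boundary.
The farthest pair is A_3–A_5 with squared distance 349. The circle on this segment as diameter has centre (-2.5, 1) and r² = 349/4 = 87.25.
Check A_1: distance² to centre = 42.25 ≤ 87.25, so it lies inside.
All remaining points lie in this disk, and no smaller disk contains both endpoints, so this is the minimum enclosing circle.
r = √(87.25) ≈ 9.341.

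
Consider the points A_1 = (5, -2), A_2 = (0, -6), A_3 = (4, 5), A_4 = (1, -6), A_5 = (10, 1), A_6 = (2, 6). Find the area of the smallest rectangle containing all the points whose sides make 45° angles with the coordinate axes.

In coordinates u = x + y, v = x − y the rectangle is axis-aligned; the map (x,y)→(u,v) scales areas by 2.
u-values: 3, -6, 9, -5, 11, 8; range = 11 − (-6) = 17.
v-values: 7, 6, -1, 7, 9, -4; range = 9 − (-4) = 13.
Area = (17 × 13) / 2 = 110.5.

110.5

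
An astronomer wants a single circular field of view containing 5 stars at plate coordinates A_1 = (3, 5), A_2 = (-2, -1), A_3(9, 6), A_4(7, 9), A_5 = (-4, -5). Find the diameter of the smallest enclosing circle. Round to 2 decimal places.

A smallest enclosing disk is always determined by at most three of the input points on its boundary.
The farthest pair is A_4–A_5 with squared distance 317. The circle on this segment as diameter has centre (1.5, 2) and r² = 317/4 = 79.25.
Check A_1: distance² to centre = 11.25 ≤ 79.25, so it lies inside.
All remaining points lie in this disk, and no smaller disk contains both endpoints, so this is the minimum enclosing circle.
Diameter = 2r = 2√(79.25) ≈ 17.80.

17.80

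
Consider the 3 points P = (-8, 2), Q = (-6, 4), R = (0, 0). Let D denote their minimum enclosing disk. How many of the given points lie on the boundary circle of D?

Side lengths²: PQ² = 8, PR² = 68, QR² = 52.
Since PR² = 68 ≥ 52 + 8 = 60, the angle opposite PR is not acute, so the smallest enclosing circle has PR as diameter.
Centre = midpoint of PR = (-4, 1), r² = 68/4 = 17.
The points at distance exactly r from the centre are P, R — 2 points.

2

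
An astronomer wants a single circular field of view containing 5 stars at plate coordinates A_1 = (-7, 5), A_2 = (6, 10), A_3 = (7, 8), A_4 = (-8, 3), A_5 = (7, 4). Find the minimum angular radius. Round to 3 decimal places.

7.906

The minimum enclosing circle of a finite set is fixed by two of the points (as a diameter) or three (as a circumcircle).
The farthest pair is A_3–A_4 with squared distance 250. The circle on this segment as diameter has centre (-0.5, 5.5) and r² = 250/4 = 62.5.
Check A_1: distance² to centre = 42.5 ≤ 62.5, so it lies inside.
All remaining points lie in this disk, and no smaller disk contains both endpoints, so this is the minimum enclosing circle.
r = √(62.5) ≈ 7.906.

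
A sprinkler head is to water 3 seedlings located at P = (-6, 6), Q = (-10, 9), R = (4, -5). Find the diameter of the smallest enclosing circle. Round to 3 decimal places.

19.799

Side lengths²: PQ² = 25, PR² = 221, QR² = 392.
Since QR² = 392 ≥ 221 + 25 = 246, the angle opposite QR is not acute, so the smallest enclosing circle has QR as diameter.
Centre = midpoint of QR = (-3, 2), r² = 392/4 = 98.
Diameter = 2r = 2√98 ≈ 19.799.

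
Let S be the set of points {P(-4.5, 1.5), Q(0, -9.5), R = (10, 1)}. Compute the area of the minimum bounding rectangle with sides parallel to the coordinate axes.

x ranges over [-4.5, 10], width 14.5.
y ranges over [-9.5, 1.5], height 11.
Area = 14.5 × 11 = 159.5.

159.5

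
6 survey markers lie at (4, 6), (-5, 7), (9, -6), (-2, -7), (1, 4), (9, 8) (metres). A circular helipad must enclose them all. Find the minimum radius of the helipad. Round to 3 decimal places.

The minimum enclosing circle is determined by three boundary points: (-5, 7), (9, -6), (9, 8).
Their circumcentre is (69/28, 1) with r² = 71905/784.
The farthest remaining point (-2, -7) is at distance² 65801/784 ≤ 71905/784.
r = √(71905/784) ≈ 9.577.

9.577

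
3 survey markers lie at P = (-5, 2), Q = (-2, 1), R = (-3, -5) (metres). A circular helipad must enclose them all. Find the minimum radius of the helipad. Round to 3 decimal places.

Side lengths²: PQ² = 10, PR² = 53, QR² = 37.
Since PR² = 53 ≥ 37 + 10 = 47, the angle opposite PR is not acute, so the smallest enclosing circle has PR as diameter.
Centre = midpoint of PR = (-4, -1.5), r² = 53/4 = 13.25.
r = √(13.25) ≈ 3.640.

3.640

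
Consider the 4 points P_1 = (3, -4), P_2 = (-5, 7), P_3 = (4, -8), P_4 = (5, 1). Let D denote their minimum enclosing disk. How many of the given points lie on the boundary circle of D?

2

The farthest pair is P_2–P_3 with squared distance 306. The circle on this segment as diameter has centre (-0.5, -0.5) and r² = 306/4 = 76.5.
Check P_1: distance² to centre = 24.5 ≤ 76.5, so it lies inside.
All remaining points lie in this disk, and no smaller disk contains both endpoints, so this is the minimum enclosing circle.
The points at distance exactly r from the centre are P_2, P_3 — 2 points.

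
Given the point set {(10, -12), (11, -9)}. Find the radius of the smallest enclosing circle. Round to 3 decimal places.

1.581

The smallest circle enclosing two points has them as diameter endpoints.
Centre = midpoint = (10.5, -10.5); r² = |(10, -12)−(11, -9)|²/4 = 10/4 = 2.5.
r = √(2.5) ≈ 1.581.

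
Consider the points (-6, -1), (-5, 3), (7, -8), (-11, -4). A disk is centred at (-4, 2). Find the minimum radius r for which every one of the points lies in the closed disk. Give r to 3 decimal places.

14.866

The required radius is the distance from (-4, 2) to the farthest point.
Squared distances: 13, 2, 221, 85.
Maximum is 221, attained at (7, -8).
r = √221 ≈ 14.866.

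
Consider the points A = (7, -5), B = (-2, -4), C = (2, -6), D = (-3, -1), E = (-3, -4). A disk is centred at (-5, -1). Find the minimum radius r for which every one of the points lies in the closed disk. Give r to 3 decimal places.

12.649

The required radius is the distance from (-5, -1) to the farthest point.
Squared distances: 160, 18, 74, 4, 13.
Maximum is 160, attained at A.
r = √160 ≈ 12.649.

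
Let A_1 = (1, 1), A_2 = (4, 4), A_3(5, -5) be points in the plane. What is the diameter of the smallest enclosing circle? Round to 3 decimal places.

Side lengths²: A_1A_2² = 18, A_1A_3² = 52, A_2A_3² = 82.
Since A_2A_3² = 82 ≥ 52 + 18 = 70, the angle opposite A_2A_3 is not acute, so the smallest enclosing circle has A_2A_3 as diameter.
Centre = midpoint of A_2A_3 = (4.5, -0.5), r² = 82/4 = 20.5.
Diameter = 2r = 2√(20.5) ≈ 9.055.

9.055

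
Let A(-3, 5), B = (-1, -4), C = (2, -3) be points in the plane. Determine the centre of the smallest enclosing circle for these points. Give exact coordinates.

Side lengths²: AB² = 85, AC² = 89, BC² = 10.
Since AC² = 89 < 85 + 10 = 95, the triangle is acute, so the smallest enclosing circle is the circumcircle.
Circumcentre = (-53/58, 43/58), r² = 37825/1682.
Centre = (-53/58, 43/58).

(-53/58, 43/58)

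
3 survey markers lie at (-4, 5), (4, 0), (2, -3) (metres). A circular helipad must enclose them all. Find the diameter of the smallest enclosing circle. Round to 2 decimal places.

10.00

Call the three points A, B, C in the order given.
Side lengths²: AB² = 89, AC² = 100, BC² = 13.
Since AC² = 100 < 89 + 13 = 102, the triangle is acute, so the smallest enclosing circle is the circumcircle.
Circumcentre = (-15/17, 37/34), r² = 28925/1156.
Diameter = 2r = 2√(28925/1156) ≈ 10.00.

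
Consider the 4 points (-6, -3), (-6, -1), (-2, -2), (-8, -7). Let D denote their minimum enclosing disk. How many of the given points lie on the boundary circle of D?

A smallest enclosing disk is always determined by at most three of the input points on its boundary.
The farthest pair is (-2, -2)–(-8, -7) with squared distance 61. The circle on this segment as diameter has centre (-5, -4.5) and r² = 61/4 = 15.25.
Check (-6, -3): distance² to centre = 3.25 ≤ 15.25, so it lies inside.
All remaining points lie in this disk, and no smaller disk contains both endpoints, so this is the minimum enclosing circle.
The points at distance exactly r from the centre are (-2, -2), (-8, -7) — 2 points.

2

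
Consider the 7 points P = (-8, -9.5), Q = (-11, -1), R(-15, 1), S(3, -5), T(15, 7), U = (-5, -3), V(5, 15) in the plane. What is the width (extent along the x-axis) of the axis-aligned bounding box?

30

max x = 15, min x = -15, so width = 30.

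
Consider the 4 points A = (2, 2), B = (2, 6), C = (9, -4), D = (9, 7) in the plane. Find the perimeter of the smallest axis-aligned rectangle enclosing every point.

Width = max x − min x = 9 − 2 = 7.
Height = max y − min y = 7 − (-4) = 11.
Perimeter = 2(7 + 11) = 36.

36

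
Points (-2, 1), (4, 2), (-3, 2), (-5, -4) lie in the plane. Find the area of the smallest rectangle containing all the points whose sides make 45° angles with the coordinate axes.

52.5

In coordinates u = x + y, v = x − y the rectangle is axis-aligned; the map (x,y)→(u,v) scales areas by 2.
u-values: -1, 6, -1, -9; range = 6 − (-9) = 15.
v-values: -3, 2, -5, -1; range = 2 − (-5) = 7.
Area = (15 × 7) / 2 = 52.5.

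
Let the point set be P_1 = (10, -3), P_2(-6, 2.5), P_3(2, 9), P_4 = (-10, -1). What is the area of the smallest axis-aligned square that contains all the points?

The bounding box has width 20 and height 12.
An axis-aligned square enclosing the set must have side ≥ max(width, height).
So the minimum side is max(20, 12) = 20.
Area = 20² = 400.

400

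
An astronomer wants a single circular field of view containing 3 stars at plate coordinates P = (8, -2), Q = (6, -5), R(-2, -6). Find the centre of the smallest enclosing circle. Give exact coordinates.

(3, -4)

Side lengths²: PQ² = 13, PR² = 116, QR² = 65.
Since PR² = 116 ≥ 65 + 13 = 78, the angle opposite PR is not acute, so the smallest enclosing circle has PR as diameter.
Centre = midpoint of PR = (3, -4), r² = 116/4 = 29.
Centre = (3, -4).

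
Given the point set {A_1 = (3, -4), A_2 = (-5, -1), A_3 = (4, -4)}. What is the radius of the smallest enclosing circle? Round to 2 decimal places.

4.74

Side lengths²: A_1A_2² = 73, A_1A_3² = 1, A_2A_3² = 90.
Since A_2A_3² = 90 ≥ 73 + 1 = 74, the angle opposite A_2A_3 is not acute, so the smallest enclosing circle has A_2A_3 as diameter.
Centre = midpoint of A_2A_3 = (-0.5, -2.5), r² = 90/4 = 22.5.
r = √(22.5) ≈ 4.74.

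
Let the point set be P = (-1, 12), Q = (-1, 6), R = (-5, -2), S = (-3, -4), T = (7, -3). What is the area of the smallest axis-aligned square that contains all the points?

256

The bounding box has width 12 and height 16.
An axis-aligned square enclosing the set must have side ≥ max(width, height).
So the minimum side is max(12, 16) = 16.
Area = 16² = 256.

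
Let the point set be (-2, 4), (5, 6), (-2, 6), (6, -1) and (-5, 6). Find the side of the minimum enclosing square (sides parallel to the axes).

11

The bounding box has width 11 and height 7.
An axis-aligned square enclosing the set must have side ≥ max(width, height).
So the minimum side is max(11, 7) = 11.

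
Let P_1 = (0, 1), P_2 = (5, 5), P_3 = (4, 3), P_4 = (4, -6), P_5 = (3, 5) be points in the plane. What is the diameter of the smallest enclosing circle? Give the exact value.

The minimum enclosing circle is determined by three boundary points: P_2, P_4, P_5.
Their circumcentre is (4, -5/11) with r² = 3721/121.
The farthest remaining point P_1 is at distance² 2192/121 ≤ 3721/121.
Diameter = 2r = 2√(3721/121) = 122/11.

122/11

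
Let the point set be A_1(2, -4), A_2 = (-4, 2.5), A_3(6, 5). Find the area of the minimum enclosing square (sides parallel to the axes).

The bounding box has width 10 and height 9.
An axis-aligned square enclosing the set must have side ≥ max(width, height).
So the minimum side is max(10, 9) = 10.
Area = 10² = 100.

100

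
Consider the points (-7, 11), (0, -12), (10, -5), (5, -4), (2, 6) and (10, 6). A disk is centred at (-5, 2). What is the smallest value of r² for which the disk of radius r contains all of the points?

The required radius is the distance from (-5, 2) to the farthest point.
Squared distances: 85, 221, 274, 136, 65, 241.
Maximum is 274, attained at (10, -5).

274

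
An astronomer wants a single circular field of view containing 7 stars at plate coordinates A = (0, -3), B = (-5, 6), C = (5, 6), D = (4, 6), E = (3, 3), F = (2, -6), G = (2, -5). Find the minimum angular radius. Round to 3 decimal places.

7.160

A smallest enclosing disk is always determined by at most three of the input points on its boundary.
The minimum enclosing circle is determined by three boundary points: B, C, F.
Their circumcentre is (0, 0.875) with r² = 51.265625.
The farthest remaining point D is at distance² 42.265625 ≤ 51.265625.
r = √(51.265625) ≈ 7.160.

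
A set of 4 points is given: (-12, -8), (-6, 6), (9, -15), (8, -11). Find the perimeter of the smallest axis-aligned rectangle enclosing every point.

84

Width = max x − min x = 9 − (-12) = 21.
Height = max y − min y = 6 − (-15) = 21.
Perimeter = 2(21 + 21) = 84.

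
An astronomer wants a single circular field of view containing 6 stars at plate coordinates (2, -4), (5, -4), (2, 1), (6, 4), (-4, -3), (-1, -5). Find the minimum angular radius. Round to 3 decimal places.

6.103

By Welzl's lemma the MEC is supported by two points (diametrically opposite) or three points (on a circumcircle).
The farthest pair is (6, 4)–(-4, -3) with squared distance 149. The circle on this segment as diameter has centre (1, 0.5) and r² = 149/4 = 37.25.
Check (2, -4): distance² to centre = 21.25 ≤ 37.25, so it lies inside.
All remaining points lie in this disk, and no smaller disk contains both endpoints, so this is the minimum enclosing circle.
r = √(37.25) ≈ 6.103.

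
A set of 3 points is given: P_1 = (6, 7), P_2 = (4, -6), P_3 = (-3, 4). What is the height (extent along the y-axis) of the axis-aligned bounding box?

13

max y = 7, min y = -6, so height = 13.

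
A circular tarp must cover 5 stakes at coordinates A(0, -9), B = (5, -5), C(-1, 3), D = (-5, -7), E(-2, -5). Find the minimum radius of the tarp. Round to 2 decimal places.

The minimum enclosing circle of a finite set is fixed by two of the points (as a diameter) or three (as a circumcircle).
The farthest pair is A–C with squared distance 145. The circle on this segment as diameter has centre (-0.5, -3) and r² = 145/4 = 36.25.
Check B: distance² to centre = 34.25 ≤ 36.25, so it lies inside.
All remaining points lie in this disk, and no smaller disk contains both endpoints, so this is the minimum enclosing circle.
r = √(36.25) ≈ 6.02.

6.02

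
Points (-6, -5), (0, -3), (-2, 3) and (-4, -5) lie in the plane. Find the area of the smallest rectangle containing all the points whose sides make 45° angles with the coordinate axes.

In coordinates u = x + y, v = x − y the rectangle is axis-aligned; the map (x,y)→(u,v) scales areas by 2.
u-values: -11, -3, 1, -9; range = 1 − (-11) = 12.
v-values: -1, 3, -5, 1; range = 3 − (-5) = 8.
Area = (12 × 8) / 2 = 48.

48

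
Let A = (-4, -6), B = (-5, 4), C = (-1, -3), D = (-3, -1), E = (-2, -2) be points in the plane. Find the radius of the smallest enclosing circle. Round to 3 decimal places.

The minimum enclosing circle of a finite set is fixed by two of the points (as a diameter) or three (as a circumcircle).
The farthest pair is A–B with squared distance 101. The circle on this segment as diameter has centre (-4.5, -1) and r² = 101/4 = 25.25.
Check C: distance² to centre = 16.25 ≤ 25.25, so it lies inside.
All remaining points lie in this disk, and no smaller disk contains both endpoints, so this is the minimum enclosing circle.
r = √(25.25) ≈ 5.025.

5.025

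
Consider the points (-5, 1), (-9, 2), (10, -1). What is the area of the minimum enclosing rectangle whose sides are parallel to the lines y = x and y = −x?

In coordinates u = x + y, v = x − y the rectangle is axis-aligned; the map (x,y)→(u,v) scales areas by 2.
u-values: -4, -7, 9; range = 9 − (-7) = 16.
v-values: -6, -11, 11; range = 11 − (-11) = 22.
Area = (16 × 22) / 2 = 176.

176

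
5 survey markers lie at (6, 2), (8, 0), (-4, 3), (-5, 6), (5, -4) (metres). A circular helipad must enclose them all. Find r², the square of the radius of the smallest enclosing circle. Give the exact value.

The minimum enclosing circle is determined by three boundary points: (8, 0), (-5, 6), (5, -4).
Their circumcentre is (15/14, 29/14) with r² = 5125/98.
The farthest remaining point (-4, 3) is at distance² 2605/98 ≤ 5125/98.

5125/98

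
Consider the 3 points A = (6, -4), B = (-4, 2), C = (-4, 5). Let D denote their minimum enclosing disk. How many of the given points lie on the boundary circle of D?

2

Side lengths²: AB² = 136, AC² = 181, BC² = 9.
Since AC² = 181 ≥ 136 + 9 = 145, the angle opposite AC is not acute, so the smallest enclosing circle has AC as diameter.
Centre = midpoint of AC = (1, 0.5), r² = 181/4 = 45.25.
The points at distance exactly r from the centre are A, C — 2 points.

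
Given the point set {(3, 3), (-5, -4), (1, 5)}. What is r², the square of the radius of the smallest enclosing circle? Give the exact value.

29.38

Call the three points A, B, C in the order given.
Side lengths²: AB² = 113, AC² = 8, BC² = 117.
Since BC² = 117 < 113 + 8 = 121, the triangle is acute, so the smallest enclosing circle is the circumcircle.
Circumcentre = (-1.7, 0.3), r² = 29.38.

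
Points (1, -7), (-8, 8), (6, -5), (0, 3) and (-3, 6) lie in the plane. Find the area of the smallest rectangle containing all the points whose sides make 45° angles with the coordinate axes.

In coordinates u = x + y, v = x − y the rectangle is axis-aligned; the map (x,y)→(u,v) scales areas by 2.
u-values: -6, 0, 1, 3, 3; range = 3 − (-6) = 9.
v-values: 8, -16, 11, -3, -9; range = 11 − (-16) = 27.
Area = (9 × 27) / 2 = 121.5.

121.5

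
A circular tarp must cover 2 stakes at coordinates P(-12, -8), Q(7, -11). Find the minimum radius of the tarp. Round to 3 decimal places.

9.618

The smallest circle enclosing two points has them as diameter endpoints.
Centre = midpoint = (-2.5, -9.5); r² = |PQ|²/4 = 370/4 = 92.5.
r = √(92.5) ≈ 9.618.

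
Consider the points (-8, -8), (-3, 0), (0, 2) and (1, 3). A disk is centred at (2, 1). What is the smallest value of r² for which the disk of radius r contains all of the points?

181

The required radius is the distance from (2, 1) to the farthest point.
Squared distances: 181, 26, 5, 5.
Maximum is 181, attained at (-8, -8).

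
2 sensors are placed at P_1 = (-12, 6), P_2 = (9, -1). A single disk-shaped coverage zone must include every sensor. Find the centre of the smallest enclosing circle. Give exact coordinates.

The smallest circle enclosing two points has them as diameter endpoints.
Centre = midpoint = (-1.5, 2.5); r² = |P_1P_2|²/4 = 490/4 = 122.5.
Centre = (-1.5, 2.5).

(-1.5, 2.5)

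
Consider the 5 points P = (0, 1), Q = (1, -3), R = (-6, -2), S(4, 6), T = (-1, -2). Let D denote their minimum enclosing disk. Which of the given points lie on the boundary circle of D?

A smallest enclosing disk is always determined by at most three of the input points on its boundary.
The farthest pair is R–S with squared distance 164. The circle on this segment as diameter has centre (-1, 2) and r² = 164/4 = 41.
Check P: distance² to centre = 2 ≤ 41, so it lies inside.
All remaining points lie in this disk, and no smaller disk contains both endpoints, so this is the minimum enclosing circle.
The points at distance exactly r from the centre are R, S — 2 points.

R, S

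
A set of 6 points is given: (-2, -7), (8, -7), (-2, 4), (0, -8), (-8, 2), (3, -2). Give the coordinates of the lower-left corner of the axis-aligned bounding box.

(-8, -8)

x-range [-8, 8], y-range [-8, 4].
The lower-left corner is (-8, -8).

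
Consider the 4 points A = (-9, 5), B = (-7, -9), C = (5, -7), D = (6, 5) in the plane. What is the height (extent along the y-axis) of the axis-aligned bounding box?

14

max y = 5, min y = -9, so height = 14.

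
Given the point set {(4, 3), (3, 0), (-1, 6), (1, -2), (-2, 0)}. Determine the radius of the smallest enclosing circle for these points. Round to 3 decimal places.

The minimum enclosing circle of a finite set is fixed by two of the points (as a diameter) or three (as a circumcircle).
The farthest pair is (-1, 6)–(1, -2) with squared distance 68. The circle on this segment as diameter has centre (0, 2) and r² = 68/4 = 17.
Check (4, 3): distance² to centre = 17 ≤ 17, so it lies inside.
All remaining points lie in this disk, and no smaller disk contains both endpoints, so this is the minimum enclosing circle.
r = √17 ≈ 4.123.

4.123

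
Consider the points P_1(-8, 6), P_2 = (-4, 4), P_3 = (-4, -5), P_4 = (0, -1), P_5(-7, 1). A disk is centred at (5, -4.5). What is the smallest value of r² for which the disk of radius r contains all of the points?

279.25

The required radius is the distance from (5, -4.5) to the farthest point.
Squared distances: 279.25, 153.25, 81.25, 37.25, 174.25.
Maximum is 279.25, attained at P_1.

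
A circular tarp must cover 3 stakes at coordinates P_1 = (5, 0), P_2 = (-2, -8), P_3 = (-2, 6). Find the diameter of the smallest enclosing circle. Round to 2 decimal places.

14.00

Side lengths²: P_1P_2² = 113, P_1P_3² = 85, P_2P_3² = 196.
Since P_2P_3² = 196 < 113 + 85 = 198, the triangle is acute, so the smallest enclosing circle is the circumcircle.
Circumcentre = (-27/14, -1), r² = 9605/196.
Diameter = 2r = 2√(9605/196) ≈ 14.00.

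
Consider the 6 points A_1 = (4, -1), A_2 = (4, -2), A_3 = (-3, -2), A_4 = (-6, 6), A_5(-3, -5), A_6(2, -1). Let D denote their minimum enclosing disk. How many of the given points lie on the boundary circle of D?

By Welzl's lemma the MEC is supported by two points (diametrically opposite) or three points (on a circumcircle).
The minimum enclosing circle is determined by three boundary points: A_2, A_4, A_5.
Their circumcentre is (-67/43, 56/43) with r² = 77285/1849.
The farthest remaining point A_1 is at distance² 66922/1849 ≤ 77285/1849.
The points at distance exactly r from the centre are A_2, A_4, A_5 — 3 points.

3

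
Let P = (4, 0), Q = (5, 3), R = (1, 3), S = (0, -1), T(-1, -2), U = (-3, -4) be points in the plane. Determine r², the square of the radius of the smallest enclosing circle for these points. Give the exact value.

The minimum enclosing circle of a finite set is fixed by two of the points (as a diameter) or three (as a circumcircle).
The farthest pair is Q–U with squared distance 113. The circle on this segment as diameter has centre (1, -0.5) and r² = 113/4 = 28.25.
Check P: distance² to centre = 9.25 ≤ 28.25, so it lies inside.
All remaining points lie in this disk, and no smaller disk contains both endpoints, so this is the minimum enclosing circle.

28.25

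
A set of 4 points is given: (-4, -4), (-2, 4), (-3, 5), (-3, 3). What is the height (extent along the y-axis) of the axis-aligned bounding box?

max y = 5, min y = -4, so height = 9.

9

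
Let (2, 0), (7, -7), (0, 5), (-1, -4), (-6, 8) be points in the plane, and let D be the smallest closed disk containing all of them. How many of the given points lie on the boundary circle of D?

2

A smallest enclosing disk is always determined by at most three of the input points on its boundary.
The farthest pair is (7, -7)–(-6, 8) with squared distance 394. The circle on this segment as diameter has centre (0.5, 0.5) and r² = 394/4 = 98.5.
Check (2, 0): distance² to centre = 2.5 ≤ 98.5, so it lies inside.
All remaining points lie in this disk, and no smaller disk contains both endpoints, so this is the minimum enclosing circle.
The points at distance exactly r from the centre are (7, -7), (-6, 8) — 2 points.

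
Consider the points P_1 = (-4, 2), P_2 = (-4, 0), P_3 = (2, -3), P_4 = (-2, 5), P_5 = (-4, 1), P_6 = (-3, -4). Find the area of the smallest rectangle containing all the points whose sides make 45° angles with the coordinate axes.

In coordinates u = x + y, v = x − y the rectangle is axis-aligned; the map (x,y)→(u,v) scales areas by 2.
u-values: -2, -4, -1, 3, -3, -7; range = 3 − (-7) = 10.
v-values: -6, -4, 5, -7, -5, 1; range = 5 − (-7) = 12.
Area = (10 × 12) / 2 = 60.

60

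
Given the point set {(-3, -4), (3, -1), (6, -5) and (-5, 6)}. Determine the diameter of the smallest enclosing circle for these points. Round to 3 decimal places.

15.556

The farthest pair is (6, -5)–(-5, 6) with squared distance 242. The circle on this segment as diameter has centre (0.5, 0.5) and r² = 242/4 = 60.5.
Check (-3, -4): distance² to centre = 32.5 ≤ 60.5, so it lies inside.
All remaining points lie in this disk, and no smaller disk contains both endpoints, so this is the minimum enclosing circle.
Diameter = 2r = 2√(60.5) ≈ 15.556.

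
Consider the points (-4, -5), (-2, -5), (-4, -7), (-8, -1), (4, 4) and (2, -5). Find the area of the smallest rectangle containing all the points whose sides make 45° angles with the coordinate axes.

133

In coordinates u = x + y, v = x − y the rectangle is axis-aligned; the map (x,y)→(u,v) scales areas by 2.
u-values: -9, -7, -11, -9, 8, -3; range = 8 − (-11) = 19.
v-values: 1, 3, 3, -7, 0, 7; range = 7 − (-7) = 14.
Area = (19 × 14) / 2 = 133.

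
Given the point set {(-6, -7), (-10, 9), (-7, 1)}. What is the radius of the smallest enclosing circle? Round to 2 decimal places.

8.25

Call the three points A, B, C in the order given.
Side lengths²: AB² = 272, AC² = 65, BC² = 73.
Since AB² = 272 ≥ 73 + 65 = 138, the angle opposite AB is not acute, so the smallest enclosing circle has AB as diameter.
Centre = midpoint of AB = (-8, 1), r² = 272/4 = 68.
r = √68 ≈ 8.25.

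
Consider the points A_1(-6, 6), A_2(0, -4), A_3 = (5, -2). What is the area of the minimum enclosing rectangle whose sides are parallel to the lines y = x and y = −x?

In coordinates u = x + y, v = x − y the rectangle is axis-aligned; the map (x,y)→(u,v) scales areas by 2.
u-values: 0, -4, 3; range = 3 − (-4) = 7.
v-values: -12, 4, 7; range = 7 − (-12) = 19.
Area = (7 × 19) / 2 = 66.5.

66.5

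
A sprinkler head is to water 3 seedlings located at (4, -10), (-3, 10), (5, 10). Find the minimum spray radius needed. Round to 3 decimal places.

Call the three points A, B, C in the order given.
Side lengths²: AB² = 449, AC² = 401, BC² = 64.
Since AB² = 449 < 401 + 64 = 465, the triangle is acute, so the smallest enclosing circle is the circumcircle.
Circumcentre = (1, 0.175), r² = 112.530625.
r = √(112.530625) ≈ 10.608.

10.608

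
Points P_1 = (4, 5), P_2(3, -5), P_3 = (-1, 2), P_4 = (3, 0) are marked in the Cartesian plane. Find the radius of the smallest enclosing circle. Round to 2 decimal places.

5.02

The minimum enclosing circle of a finite set is fixed by two of the points (as a diameter) or three (as a circumcircle).
The farthest pair is P_1–P_2 with squared distance 101. The circle on this segment as diameter has centre (3.5, 0) and r² = 101/4 = 25.25.
Check P_3: distance² to centre = 24.25 ≤ 25.25, so it lies inside.
All remaining points lie in this disk, and no smaller disk contains both endpoints, so this is the minimum enclosing circle.
r = √(25.25) ≈ 5.02.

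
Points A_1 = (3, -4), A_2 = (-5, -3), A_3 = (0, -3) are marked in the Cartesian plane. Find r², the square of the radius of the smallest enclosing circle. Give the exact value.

16.25

Side lengths²: A_1A_2² = 65, A_1A_3² = 10, A_2A_3² = 25.
Since A_1A_2² = 65 ≥ 25 + 10 = 35, the angle opposite A_1A_2 is not acute, so the smallest enclosing circle has A_1A_2 as diameter.
Centre = midpoint of A_1A_2 = (-1, -3.5), r² = 65/4 = 16.25.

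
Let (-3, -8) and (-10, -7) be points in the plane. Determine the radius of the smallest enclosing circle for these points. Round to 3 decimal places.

3.536

The smallest circle enclosing two points has them as diameter endpoints.
Centre = midpoint = (-6.5, -7.5); r² = |(-3, -8)−(-10, -7)|²/4 = 50/4 = 12.5.
r = √(12.5) ≈ 3.536.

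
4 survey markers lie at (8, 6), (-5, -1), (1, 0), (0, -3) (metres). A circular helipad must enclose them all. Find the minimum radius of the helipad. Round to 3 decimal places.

The farthest pair is (8, 6)–(-5, -1) with squared distance 218. The circle on this segment as diameter has centre (1.5, 2.5) and r² = 218/4 = 54.5.
Check (1, 0): distance² to centre = 6.5 ≤ 54.5, so it lies inside.
All remaining points lie in this disk, and no smaller disk contains both endpoints, so this is the minimum enclosing circle.
r = √(54.5) ≈ 7.382.

7.382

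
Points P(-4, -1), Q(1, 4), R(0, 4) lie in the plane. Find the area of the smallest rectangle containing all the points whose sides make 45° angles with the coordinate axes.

5

In coordinates u = x + y, v = x − y the rectangle is axis-aligned; the map (x,y)→(u,v) scales areas by 2.
u-values: -5, 5, 4; range = 5 − (-5) = 10.
v-values: -3, -3, -4; range = -3 − (-4) = 1.
Area = (10 × 1) / 2 = 5.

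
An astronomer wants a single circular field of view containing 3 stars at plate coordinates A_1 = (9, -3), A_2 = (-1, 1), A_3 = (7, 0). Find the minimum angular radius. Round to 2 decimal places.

Side lengths²: A_1A_2² = 116, A_1A_3² = 13, A_2A_3² = 65.
Since A_1A_2² = 116 ≥ 65 + 13 = 78, the angle opposite A_1A_2 is not acute, so the smallest enclosing circle has A_1A_2 as diameter.
Centre = midpoint of A_1A_2 = (4, -1), r² = 116/4 = 29.
r = √29 ≈ 5.39.

5.39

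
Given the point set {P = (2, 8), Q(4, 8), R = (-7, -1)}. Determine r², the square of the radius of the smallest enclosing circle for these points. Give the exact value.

Side lengths²: PQ² = 4, PR² = 162, QR² = 202.
Since QR² = 202 ≥ 162 + 4 = 166, the angle opposite QR is not acute, so the smallest enclosing circle has QR as diameter.
Centre = midpoint of QR = (-1.5, 3.5), r² = 202/4 = 50.5.

50.5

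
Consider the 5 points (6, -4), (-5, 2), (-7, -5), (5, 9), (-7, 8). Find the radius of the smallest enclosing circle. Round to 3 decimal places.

A smallest enclosing disk is always determined by at most three of the input points on its boundary.
The farthest pair is (-7, -5)–(5, 9) with squared distance 340. The circle on this segment as diameter has centre (-1, 2) and r² = 340/4 = 85.
Check (6, -4): distance² to centre = 85 ≤ 85, so it lies inside.
All remaining points lie in this disk, and no smaller disk contains both endpoints, so this is the minimum enclosing circle.
r = √85 ≈ 9.220.

9.220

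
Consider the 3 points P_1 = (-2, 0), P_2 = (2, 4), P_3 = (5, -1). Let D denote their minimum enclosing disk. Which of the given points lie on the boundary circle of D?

Side lengths²: P_1P_2² = 32, P_1P_3² = 50, P_2P_3² = 34.
Since P_1P_3² = 50 < 34 + 32 = 66, the triangle is acute, so the smallest enclosing circle is the circumcircle.
Circumcentre = (1.625, 0.375), r² = 13.28125.
The points at distance exactly r from the centre are P_1, P_2, P_3 — 3 points.

P_1, P_2, P_3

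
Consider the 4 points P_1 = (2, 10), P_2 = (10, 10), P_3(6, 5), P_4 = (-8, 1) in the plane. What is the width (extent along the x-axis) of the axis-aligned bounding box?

max x = 10, min x = -8, so width = 18.

18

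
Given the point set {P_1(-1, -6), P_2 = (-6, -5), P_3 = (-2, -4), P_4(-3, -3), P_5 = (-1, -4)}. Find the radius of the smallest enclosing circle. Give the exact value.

A smallest enclosing disk is always determined by at most three of the input points on its boundary.
The minimum enclosing circle is determined by three boundary points: P_1, P_2, P_5.
Their circumcentre is (-3.4, -5) with r² = 6.76.
The farthest remaining point P_4 is at distance² 4.16 ≤ 6.76.
r = √(6.76) = 2.6.

2.6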